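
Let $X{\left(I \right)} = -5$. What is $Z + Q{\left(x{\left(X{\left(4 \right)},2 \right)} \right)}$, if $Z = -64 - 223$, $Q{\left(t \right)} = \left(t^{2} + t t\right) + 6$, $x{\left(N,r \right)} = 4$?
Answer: $-249$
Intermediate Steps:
$Q{\left(t \right)} = 6 + 2 t^{2}$ ($Q{\left(t \right)} = \left(t^{2} + t^{2}\right) + 6 = 2 t^{2} + 6 = 6 + 2 t^{2}$)
$Z = -287$
$Z + Q{\left(x{\left(X{\left(4 \right)},2 \right)} \right)} = -287 + \left(6 + 2 \cdot 4^{2}\right) = -287 + \left(6 + 2 \cdot 16\right) = -287 + \left(6 + 32\right) = -287 + 38 = -249$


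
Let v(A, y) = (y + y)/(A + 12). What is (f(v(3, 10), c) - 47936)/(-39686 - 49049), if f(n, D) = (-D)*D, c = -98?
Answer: 11508/17747 ≈ 0.64845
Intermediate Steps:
v(A, y) = 2*y/(12 + A) (v(A, y) = (2*y)/(12 + A) = 2*y/(12 + A))
f(n, D) = -D²
(f(v(3, 10), c) - 47936)/(-39686 - 49049) = (-1*(-98)² - 47936)/(-39686 - 49049) = (-1*9604 - 47936)/(-88735) = (-9604 - 47936)*(-1/88735) = -57540*(-1/88735) = 11508/17747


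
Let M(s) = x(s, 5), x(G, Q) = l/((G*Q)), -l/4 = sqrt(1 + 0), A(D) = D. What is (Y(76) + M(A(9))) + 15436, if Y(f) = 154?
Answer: 701546/45 ≈ 15590.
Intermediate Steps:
l = -4 (l = -4*sqrt(1 + 0) = -4*sqrt(1) = -4*1 = -4)
x(G, Q) = -4/(G*Q) (x(G, Q) = -4*1/(G*Q) = -4/(G*Q))
M(s) = -4/(5*s) (M(s) = -4/(s*5) = -4*1/5/s = -4/(5*s))
(Y(76) + M(A(9))) + 15436 = (154 - 4/5/9) + 15436 = (154 - 4/5*1/9) + 15436 = (154 - 4/45) + 15436 = 6926/45 + 15436 = 701546/45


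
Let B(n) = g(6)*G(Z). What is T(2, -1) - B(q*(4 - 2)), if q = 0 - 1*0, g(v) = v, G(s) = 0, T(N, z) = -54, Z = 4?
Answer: -54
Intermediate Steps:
q = 0 (q = 0 + 0 = 0)
B(n) = 0 (B(n) = 6*0 = 0)
T(2, -1) - B(q*(4 - 2)) = -54 - 1*0 = -54 + 0 = -54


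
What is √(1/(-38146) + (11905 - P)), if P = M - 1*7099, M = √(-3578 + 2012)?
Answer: √(27653049435118 - 4365351948*I*√174)/38146 ≈ 137.85 - 0.14353*I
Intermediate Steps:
M = 3*I*√174 (M = √(-1566) = 3*I*√174 ≈ 39.573*I)
P = -7099 + 3*I*√174 (P = 3*I*√174 - 1*7099 = 3*I*√174 - 7099 = -7099 + 3*I*√174 ≈ -7099.0 + 39.573*I)
√(1/(-38146) + (11905 - P)) = √(1/(-38146) + (11905 - (-7099 + 3*I*√174))) = √(-1/38146 + (11905 + (7099 - 3*I*√174))) = √(-1/38146 + (19004 - 3*I*√174)) = √(724926583/38146 - 3*I*√174)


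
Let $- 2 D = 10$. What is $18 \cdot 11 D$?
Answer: $-990$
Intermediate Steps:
$D = -5$ ($D = \left(- \frac{1}{2}\right) 10 = -5$)
$18 \cdot 11 D = 18 \cdot 11 \left(-5\right) = 198 \left(-5\right) = -990$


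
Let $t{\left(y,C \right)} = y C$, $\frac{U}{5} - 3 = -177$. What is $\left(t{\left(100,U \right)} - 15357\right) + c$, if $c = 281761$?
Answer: $179404$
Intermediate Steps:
$U = -870$ ($U = 15 + 5 \left(-177\right) = 15 - 885 = -870$)
$t{\left(y,C \right)} = C y$
$\left(t{\left(100,U \right)} - 15357\right) + c = \left(\left(-870\right) 100 - 15357\right) + 281761 = \left(-87000 - 15357\right) + 281761 = -102357 + 281761 = 179404$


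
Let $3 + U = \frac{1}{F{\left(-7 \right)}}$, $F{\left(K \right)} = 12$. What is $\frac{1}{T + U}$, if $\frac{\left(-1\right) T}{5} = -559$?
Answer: $\frac{12}{33505} \approx 0.00035816$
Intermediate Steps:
$T = 2795$ ($T = \left(-5\right) \left(-559\right) = 2795$)
$U = - \frac{35}{12}$ ($U = -3 + \frac{1}{12} = - \frac{35}{12} \approx -2.9167$)
$\frac{1}{T + U} = \frac{1}{2795 - \frac{35}{12}} = \frac{1}{\frac{33505}{12}} = \frac{12}{33505}$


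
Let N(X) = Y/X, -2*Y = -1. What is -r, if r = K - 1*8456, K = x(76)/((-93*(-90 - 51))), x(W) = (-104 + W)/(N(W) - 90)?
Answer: 1516775775256/179372727 ≈ 8456.0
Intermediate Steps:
Y = ½ (Y = -½*(-1) = ½ ≈ 0.50000)
N(X) = 1/(2*X)
x(W) = (-104 + W)/(-90 + 1/(2*W)) (x(W) = (-104 + W)/(1/(2*W) - 90) = (-104 + W)/(-90 + 1/(2*W)))
K = 4256/179372727 (K = (2*76*(104 - 1*76)/(-1 + 180*76))/((-93*(-90 - 51))) = (2*76*(104 - 76)/(-1 + 13680))/((-93*(-141))) = (2*76*28/13679)/13113 = (2*76*(1/13679)*28)*(1/13113) = (4256/13679)*(1/13113) = 4256/179372727 ≈ 2.3727e-5)
r = -1516775775256/179372727 (r = 4256/179372727 - 1*8456 = 4256/179372727 - 8456 = -1516775775256/179372727 ≈ -8456.0)
-r = -1*(-1516775775256/179372727) = 1516775775256/179372727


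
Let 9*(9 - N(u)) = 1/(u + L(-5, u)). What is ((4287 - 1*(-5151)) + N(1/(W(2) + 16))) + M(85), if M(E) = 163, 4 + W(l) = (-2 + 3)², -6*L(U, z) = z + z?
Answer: 57647/6 ≈ 9607.8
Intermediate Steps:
L(U, z) = -z/3 (L(U, z) = -(z + z)/6 = -z/3)
W(l) = -3 (W(l) = -4 + (-2 + 3)² = -4 + 1² = -4 + 1 = -3)
N(u) = 9 - 1/(6*u) (N(u) = 9 - 1/(9*(u - u/3)) = 9 - 3/(2*u)/9 = 9 - 1/(6*u))
((4287 - 1*(-5151)) + N(1/(W(2) + 16))) + M(85) = ((4287 - 1*(-5151)) + (9 - 1/(6*(1/(-3 + 16))))) + 163 = ((4287 + 5151) + (9 - 1/(6*(1/13)))) + 163 = (9438 + (9 - 1/(6*1/13))) + 163 = (9438 + (9 - ⅙*13)) + 163 = (9438 + (9 - 13/6)) + 163 = (9438 + 41/6) + 163 = 56669/6 + 163 = 57647/6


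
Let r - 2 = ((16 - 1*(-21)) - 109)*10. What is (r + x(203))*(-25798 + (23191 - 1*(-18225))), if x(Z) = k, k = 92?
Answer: -9776868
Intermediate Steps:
r = -718 (r = 2 + ((16 - 1*(-21)) - 109)*10 = 2 + ((16 + 21) - 109)*10 = 2 + (37 - 109)*10 = 2 - 72*10 = 2 - 720 = -718)
x(Z) = 92
(r + x(203))*(-25798 + (23191 - 1*(-18225))) = (-718 + 92)*(-25798 + (23191 - 1*(-18225))) = -626*(-25798 + (23191 + 18225)) = -626*(-25798 + 41416) = -626*15618 = -9776868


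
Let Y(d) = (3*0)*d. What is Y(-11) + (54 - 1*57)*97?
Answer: -291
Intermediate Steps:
Y(d) = 0 (Y(d) = 0*d = 0)
Y(-11) + (54 - 1*57)*97 = 0 + (54 - 1*57)*97 = 0 + (54 - 57)*97 = 0 - 3*97 = 0 - 291 = -291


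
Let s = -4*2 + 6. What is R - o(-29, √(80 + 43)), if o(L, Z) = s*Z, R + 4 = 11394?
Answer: 11390 + 2*√123 ≈ 11412.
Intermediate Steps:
R = 11390 (R = -4 + 11394 = 11390)
s = -2 (s = -8 + 6 = -2)
o(L, Z) = -2*Z
R - o(-29, √(80 + 43)) = 11390 - (-2)*√(80 + 43) = 11390 - (-2)*√123 = 11390 + 2*√123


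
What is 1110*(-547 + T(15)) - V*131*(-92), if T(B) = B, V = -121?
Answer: -2048812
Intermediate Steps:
1110*(-547 + T(15)) - V*131*(-92) = 1110*(-547 + 15) - (-121*131)*(-92) = 1110*(-532) - (-15851)*(-92) = -590520 - 1*1458292 = -590520 - 1458292 = -2048812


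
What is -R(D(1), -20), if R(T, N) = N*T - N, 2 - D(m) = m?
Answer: 0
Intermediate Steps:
D(m) = 2 - m
R(T, N) = -N + N*T
-R(D(1), -20) = -(-20)*(-1 + (2 - 1*1)) = -(-20)*(-1 + (2 - 1)) = -(-20)*(-1 + 1) = -(-20)*0 = -1*0 = 0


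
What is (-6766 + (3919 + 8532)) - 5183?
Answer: 502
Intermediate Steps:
(-6766 + (3919 + 8532)) - 5183 = (-6766 + 12451) - 5183 = 5685 - 5183 = 502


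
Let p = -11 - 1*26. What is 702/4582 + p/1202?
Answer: 337135/2753782 ≈ 0.12243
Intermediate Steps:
p = -37 (p = -11 - 26 = -37)
702/4582 + p/1202 = 702/4582 - 37/1202 = 702*(1/4582) - 37*1/1202 = 351/2291 - 37/1202 = 337135/2753782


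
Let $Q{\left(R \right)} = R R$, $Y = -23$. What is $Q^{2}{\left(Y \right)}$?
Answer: $279841$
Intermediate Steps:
$Q{\left(R \right)} = R^{2}$
$Q^{2}{\left(Y \right)} = \left(\left(-23\right)^{2}\right)^{2} = 529^{2} = 279841$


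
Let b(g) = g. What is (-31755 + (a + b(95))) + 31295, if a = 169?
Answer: -196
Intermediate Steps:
(-31755 + (a + b(95))) + 31295 = (-31755 + (169 + 95)) + 31295 = (-31755 + 264) + 31295 = -31491 + 31295 = -196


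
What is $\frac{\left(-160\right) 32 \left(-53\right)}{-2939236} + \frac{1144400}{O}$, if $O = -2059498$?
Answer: $- \frac{490315881960}{756668832941} \approx -0.64799$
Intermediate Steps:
$\frac{\left(-160\right) 32 \left(-53\right)}{-2939236} + \frac{1144400}{O} = \frac{\left(-160\right) 32 \left(-53\right)}{-2939236} + \frac{1144400}{-2059498} = \left(-5120\right) \left(-53\right) \left(- \frac{1}{2939236}\right) + 1144400 \left(- \frac{1}{2059498}\right) = 271360 \left(- \frac{1}{2939236}\right) - \frac{572200}{1029749} = - \frac{67840}{734809} - \frac{572200}{1029749} = - \frac{490315881960}{756668832941}$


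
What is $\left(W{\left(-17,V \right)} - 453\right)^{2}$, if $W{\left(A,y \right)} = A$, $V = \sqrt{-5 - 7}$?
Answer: $220900$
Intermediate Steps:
$V = 2 i \sqrt{3}$ ($V = \sqrt{-12} = 2 i \sqrt{3} \approx 3.4641 i$)
$\left(W{\left(-17,V \right)} - 453\right)^{2} = \left(-17 - 453\right)^{2} = \left(-470\right)^{2} = 220900$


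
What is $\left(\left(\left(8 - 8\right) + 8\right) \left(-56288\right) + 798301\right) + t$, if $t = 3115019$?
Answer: $3463016$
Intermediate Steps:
$\left(\left(\left(8 - 8\right) + 8\right) \left(-56288\right) + 798301\right) + t = \left(\left(\left(8 - 8\right) + 8\right) \left(-56288\right) + 798301\right) + 3115019 = \left(\left(0 + 8\right) \left(-56288\right) + 798301\right) + 3115019 = \left(8 \left(-56288\right) + 798301\right) + 3115019 = \left(-450304 + 798301\right) + 3115019 = 347997 + 3115019 = 3463016$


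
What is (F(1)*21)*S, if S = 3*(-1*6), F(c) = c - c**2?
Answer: 0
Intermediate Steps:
S = -18 (S = 3*(-6) = -18)
(F(1)*21)*S = ((1*(1 - 1*1))*21)*(-18) = ((1*(1 - 1))*21)*(-18) = ((1*0)*21)*(-18) = (0*21)*(-18) = 0*(-18) = 0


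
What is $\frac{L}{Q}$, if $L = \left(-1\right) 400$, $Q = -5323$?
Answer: $\frac{400}{5323} \approx 0.075146$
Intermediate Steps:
$L = -400$
$\frac{L}{Q} = - \frac{400}{-5323} = \left(-400\right) \left(- \frac{1}{5323}\right) = \frac{400}{5323}$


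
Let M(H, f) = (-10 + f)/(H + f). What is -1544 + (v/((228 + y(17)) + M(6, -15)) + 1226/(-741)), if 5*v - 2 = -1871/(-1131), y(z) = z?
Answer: -370341748757/239602350 ≈ -1545.7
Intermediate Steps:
M(H, f) = (-10 + f)/(H + f)
v = 4133/5655 (v = ⅖ + (-1871/(-1131))/5 = ⅖ + (-1871*(-1/1131))/5 = ⅖ + (⅕)*(1871/1131) = ⅖ + 1871/5655 = 4133/5655 ≈ 0.73086)
-1544 + (v/((228 + y(17)) + M(6, -15)) + 1226/(-741)) = -1544 + (4133/(5655*((228 + 17) + (-10 - 15)/(6 - 15))) + 1226/(-741)) = -1544 + (4133/(5655*(245 - 25/(-9))) + 1226*(-1/741)) = -1544 + (4133/(5655*(245 - ⅑*(-25))) - 1226/741) = -1544 + (4133/(5655*(245 + 25/9)) - 1226/741) = -1544 + (4133/(5655*(2230/9)) - 1226/741) = -1544 + ((4133/5655)*(9/2230) - 1226/741) = -1544 + (12399/4203550 - 1226/741) = -1544 - 395720357/239602350 = -370341748757/239602350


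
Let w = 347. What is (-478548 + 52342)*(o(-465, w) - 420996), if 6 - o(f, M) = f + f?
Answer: 179032092360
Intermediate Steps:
o(f, M) = 6 - 2*f (o(f, M) = 6 - (f + f) = 6 - 2*f)
(-478548 + 52342)*(o(-465, w) - 420996) = (-478548 + 52342)*((6 - 2*(-465)) - 420996) = -426206*((6 + 930) - 420996) = -426206*(936 - 420996) = -426206*(-420060) = 179032092360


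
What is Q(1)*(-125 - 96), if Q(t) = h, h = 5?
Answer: -1105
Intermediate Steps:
Q(t) = 5
Q(1)*(-125 - 96) = 5*(-125 - 96) = 5*(-221) = -1105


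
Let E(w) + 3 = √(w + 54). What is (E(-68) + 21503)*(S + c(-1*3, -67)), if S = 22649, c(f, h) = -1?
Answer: 486932000 + 22648*I*√14 ≈ 4.8693e+8 + 84741.0*I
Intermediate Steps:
E(w) = -3 + √(54 + w) (E(w) = -3 + √(w + 54) = -3 + √(54 + w))
(E(-68) + 21503)*(S + c(-1*3, -67)) = ((-3 + √(54 - 68)) + 21503)*(22649 - 1) = ((-3 + √(-14)) + 21503)*22648 = ((-3 + I*√14) + 21503)*22648 = (21500 + I*√14)*22648 = 486932000 + 22648*I*√14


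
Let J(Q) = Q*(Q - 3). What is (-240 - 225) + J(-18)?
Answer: -87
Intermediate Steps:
J(Q) = Q*(-3 + Q)
(-240 - 225) + J(-18) = (-240 - 225) - 18*(-3 - 18) = -465 - 18*(-21) = -465 + 378 = -87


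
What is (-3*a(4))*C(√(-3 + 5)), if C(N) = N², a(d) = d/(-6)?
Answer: 4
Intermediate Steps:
a(d) = -d/6 (a(d) = d*(-⅙) = -d/6)
(-3*a(4))*C(√(-3 + 5)) = (-(-1)*4/2)*(√(-3 + 5))² = (-3*(-⅔))*(√2)² = 2*2 = 4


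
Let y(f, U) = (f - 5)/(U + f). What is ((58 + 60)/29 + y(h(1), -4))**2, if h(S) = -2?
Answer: 829921/30276 ≈ 27.412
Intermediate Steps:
y(f, U) = (-5 + f)/(U + f)
((58 + 60)/29 + y(h(1), -4))**2 = ((58 + 60)/29 + (-5 - 2)/(-4 - 2))**2 = (118*(1/29) - 7/(-6))**2 = (118/29 - 1/6*(-7))**2 = (118/29 + 7/6)**2 = (911/174)**2 = 829921/30276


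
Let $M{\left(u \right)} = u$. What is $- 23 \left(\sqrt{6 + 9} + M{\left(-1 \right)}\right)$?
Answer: $23 - 23 \sqrt{15} \approx -66.079$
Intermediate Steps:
$- 23 \left(\sqrt{6 + 9} + M{\left(-1 \right)}\right) = - 23 \left(\sqrt{6 + 9} - 1\right) = - 23 \left(\sqrt{15} - 1\right) = - 23 \left(-1 + \sqrt{15}\right) = 23 - 23 \sqrt{15}$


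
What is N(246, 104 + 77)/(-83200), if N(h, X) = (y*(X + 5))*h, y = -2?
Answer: 11439/10400 ≈ 1.0999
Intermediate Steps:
N(h, X) = h*(-10 - 2*X) (N(h, X) = (-2*(X + 5))*h = (-2*(5 + X))*h = (-10 - 2*X)*h = h*(-10 - 2*X))
N(246, 104 + 77)/(-83200) = -2*246*(5 + (104 + 77))/(-83200) = -2*246*(5 + 181)*(-1/83200) = -2*246*186*(-1/83200) = -91512*(-1/83200) = 11439/10400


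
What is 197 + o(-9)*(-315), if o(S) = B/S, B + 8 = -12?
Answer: -503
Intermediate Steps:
B = -20 (B = -8 - 12 = -20)
o(S) = -20/S
197 + o(-9)*(-315) = 197 - 20/(-9)*(-315) = 197 - 20*(-⅑)*(-315) = 197 + (20/9)*(-315) = 197 - 700 = -503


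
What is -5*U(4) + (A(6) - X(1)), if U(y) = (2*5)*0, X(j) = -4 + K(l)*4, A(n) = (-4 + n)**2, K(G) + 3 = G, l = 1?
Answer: 16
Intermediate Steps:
K(G) = -3 + G
X(j) = -12 (X(j) = -4 + (-3 + 1)*4 = -4 - 2*4 = -4 - 8 = -12)
U(y) = 0 (U(y) = 10*0 = 0)
-5*U(4) + (A(6) - X(1)) = -5*0 + ((-4 + 6)**2 - 1*(-12)) = 0 + (2**2 + 12) = 0 + (4 + 12) = 0 + 16 = 16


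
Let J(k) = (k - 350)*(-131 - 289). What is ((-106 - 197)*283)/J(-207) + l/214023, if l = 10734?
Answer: -1760127363/5563171180 ≈ -0.31639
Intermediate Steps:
J(k) = 147000 - 420*k (J(k) = (-350 + k)*(-420) = 147000 - 420*k)
((-106 - 197)*283)/J(-207) + l/214023 = ((-106 - 197)*283)/(147000 - 420*(-207)) + 10734/214023 = (-303*283)/(147000 + 86940) + 10734*(1/214023) = -85749/233940 + 3578/71341 = -85749*1/233940 + 3578/71341 = -28583/77980 + 3578/71341 = -1760127363/5563171180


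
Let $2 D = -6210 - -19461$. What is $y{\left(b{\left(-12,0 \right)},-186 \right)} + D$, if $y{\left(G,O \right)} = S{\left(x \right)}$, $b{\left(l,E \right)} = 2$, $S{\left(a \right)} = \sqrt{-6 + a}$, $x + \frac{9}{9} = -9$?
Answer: $\frac{13251}{2} + 4 i \approx 6625.5 + 4.0 i$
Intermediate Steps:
$x = -10$ ($x = -1 - 9 = -10$)
$D = \frac{13251}{2}$ ($D = \frac{-6210 - -19461}{2} = \frac{-6210 + 19461}{2} = \frac{1}{2} \cdot 13251 = \frac{13251}{2} \approx 6625.5$)
$y{\left(G,O \right)} = 4 i$ ($y{\left(G,O \right)} = \sqrt{-6 - 10} = \sqrt{-16} = 4 i$)
$y{\left(b{\left(-12,0 \right)},-186 \right)} + D = 4 i + \frac{13251}{2} = \frac{13251}{2} + 4 i$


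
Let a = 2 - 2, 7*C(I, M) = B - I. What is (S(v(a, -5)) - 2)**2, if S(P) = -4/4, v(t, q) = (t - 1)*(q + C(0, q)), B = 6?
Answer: 9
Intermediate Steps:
C(I, M) = 6/7 - I/7 (C(I, M) = (6 - I)/7 = 6/7 - I/7)
a = 0
v(t, q) = (-1 + t)*(6/7 + q) (v(t, q) = (t - 1)*(q + (6/7 - 1/7*0)) = (-1 + t)*(q + (6/7 + 0)) = (-1 + t)*(q + 6/7) = (-1 + t)*(6/7 + q))
S(P) = -1 (S(P) = -4*1/4 = -1)
(S(v(a, -5)) - 2)**2 = (-1 - 2)**2 = (-3)**2 = 9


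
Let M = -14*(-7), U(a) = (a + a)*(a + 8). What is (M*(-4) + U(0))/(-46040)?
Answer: 49/5755 ≈ 0.0085143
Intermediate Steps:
U(a) = 2*a*(8 + a) (U(a) = (2*a)*(8 + a) = 2*a*(8 + a))
M = 98
(M*(-4) + U(0))/(-46040) = (98*(-4) + 2*0*(8 + 0))/(-46040) = (-392 + 2*0*8)*(-1/46040) = (-392 + 0)*(-1/46040) = -392*(-1/46040) = 49/5755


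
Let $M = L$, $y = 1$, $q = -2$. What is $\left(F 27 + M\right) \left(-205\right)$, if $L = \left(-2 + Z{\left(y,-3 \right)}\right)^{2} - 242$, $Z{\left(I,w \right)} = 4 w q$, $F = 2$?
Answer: $-60680$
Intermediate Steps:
$Z{\left(I,w \right)} = - 8 w$ ($Z{\left(I,w \right)} = 4 w \left(-2\right) = - 8 w$)
$L = 242$ ($L = \left(-2 - -24\right)^{2} - 242 = \left(-2 + 24\right)^{2} - 242 = 22^{2} - 242 = 484 - 242 = 242$)
$M = 242$
$\left(F 27 + M\right) \left(-205\right) = \left(2 \cdot 27 + 242\right) \left(-205\right) = \left(54 + 242\right) \left(-205\right) = 296 \left(-205\right) = -60680$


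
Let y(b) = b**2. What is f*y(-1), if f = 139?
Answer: 139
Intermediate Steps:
f*y(-1) = 139*(-1)**2 = 139*1 = 139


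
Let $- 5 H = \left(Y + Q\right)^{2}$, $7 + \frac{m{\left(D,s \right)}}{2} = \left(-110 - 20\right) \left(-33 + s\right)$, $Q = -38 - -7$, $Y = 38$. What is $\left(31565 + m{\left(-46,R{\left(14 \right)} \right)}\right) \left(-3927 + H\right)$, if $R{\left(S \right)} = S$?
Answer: $- \frac{718288844}{5} \approx -1.4366 \cdot 10^{8}$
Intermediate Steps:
$Q = -31$ ($Q = -38 + 7 = -31$)
$m{\left(D,s \right)} = 8566 - 260 s$ ($m{\left(D,s \right)} = -14 + 2 \left(-110 - 20\right) \left(-33 + s\right) = -14 + 2 \left(- 130 \left(-33 + s\right)\right) = -14 + 2 \left(4290 - 130 s\right) = -14 - \left(-8580 + 260 s\right) = 8566 - 260 s$)
$H = - \frac{49}{5}$ ($H = - \frac{\left(38 - 31\right)^{2}}{5} = - \frac{7^{2}}{5} = \left(- \frac{1}{5}\right) 49 = - \frac{49}{5} \approx -9.8$)
$\left(31565 + m{\left(-46,R{\left(14 \right)} \right)}\right) \left(-3927 + H\right) = \left(31565 + \left(8566 - 3640\right)\right) \left(-3927 - \frac{49}{5}\right) = \left(31565 + \left(8566 - 3640\right)\right) \left(- \frac{19684}{5}\right) = \left(31565 + 4926\right) \left(- \frac{19684}{5}\right) = 36491 \left(- \frac{19684}{5}\right) = - \frac{718288844}{5}$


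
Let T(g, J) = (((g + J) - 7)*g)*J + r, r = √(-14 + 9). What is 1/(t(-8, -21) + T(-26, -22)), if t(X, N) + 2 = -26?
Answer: -31488/991494149 - I*√5/991494149 ≈ -3.1758e-5 - 2.2553e-9*I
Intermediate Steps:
r = I*√5 (r = √(-5) = I*√5 ≈ 2.2361*I)
T(g, J) = I*√5 + J*g*(-7 + J + g) (T(g, J) = (((g + J) - 7)*g)*J + I*√5 = (((J + g) - 7)*g)*J + I*√5 = ((-7 + J + g)*g)*J + I*√5 = (g*(-7 + J + g))*J + I*√5 = J*g*(-7 + J + g) + I*√5 = I*√5 + J*g*(-7 + J + g))
t(X, N) = -28 (t(X, N) = -2 - 26 = -28)
1/(t(-8, -21) + T(-26, -22)) = 1/(-28 + (I*√5 - 22*(-26)² - 26*(-22)² - 7*(-22)*(-26))) = 1/(-28 + (I*√5 - 22*676 - 26*484 - 4004)) = 1/(-28 + (I*√5 - 14872 - 12584 - 4004)) = 1/(-28 + (-31460 + I*√5)) = 1/(-31488 + I*√5)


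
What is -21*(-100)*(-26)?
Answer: -54600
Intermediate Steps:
-21*(-100)*(-26) = 2100*(-26) = -54600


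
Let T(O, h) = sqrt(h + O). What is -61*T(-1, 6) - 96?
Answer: -96 - 61*sqrt(5) ≈ -232.40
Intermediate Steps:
T(O, h) = sqrt(O + h)
-61*T(-1, 6) - 96 = -61*sqrt(-1 + 6) - 96 = -61*sqrt(5) - 96 = -96 - 61*sqrt(5)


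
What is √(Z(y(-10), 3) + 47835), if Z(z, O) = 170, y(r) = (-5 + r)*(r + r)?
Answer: √48005 ≈ 219.10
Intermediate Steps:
y(r) = 2*r*(-5 + r) (y(r) = (-5 + r)*(2*r) = 2*r*(-5 + r))
√(Z(y(-10), 3) + 47835) = √(170 + 47835) = √48005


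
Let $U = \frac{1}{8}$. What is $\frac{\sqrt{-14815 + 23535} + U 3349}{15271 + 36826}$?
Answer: $\frac{3349}{416776} + \frac{4 \sqrt{545}}{52097} \approx 0.0098279$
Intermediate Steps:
$U = \frac{1}{8} \approx 0.125$
$\frac{\sqrt{-14815 + 23535} + U 3349}{15271 + 36826} = \frac{\sqrt{-14815 + 23535} + \frac{1}{8} \cdot 3349}{15271 + 36826} = \frac{\sqrt{8720} + \frac{3349}{8}}{52097} = \left(4 \sqrt{545} + \frac{3349}{8}\right) \frac{1}{52097} = \left(\frac{3349}{8} + 4 \sqrt{545}\right) \frac{1}{52097} = \frac{3349}{416776} + \frac{4 \sqrt{545}}{52097}$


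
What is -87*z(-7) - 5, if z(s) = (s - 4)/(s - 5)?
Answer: -339/4 ≈ -84.750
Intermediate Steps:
z(s) = (-4 + s)/(-5 + s)
-87*z(-7) - 5 = -87*(-4 - 7)/(-5 - 7) - 5 = -87*(-11)/(-12) - 5 = -(-29)*(-11)/4 - 5 = -87*11/12 - 5 = -319/4 - 5 = -339/4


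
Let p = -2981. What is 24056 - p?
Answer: 27037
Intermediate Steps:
24056 - p = 24056 - 1*(-2981) = 24056 + 2981 = 27037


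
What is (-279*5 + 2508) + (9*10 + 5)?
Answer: 1208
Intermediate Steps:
(-279*5 + 2508) + (9*10 + 5) = (-1395 + 2508) + (90 + 5) = 1113 + 95 = 1208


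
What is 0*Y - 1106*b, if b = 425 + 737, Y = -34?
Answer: -1285172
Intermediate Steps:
b = 1162
0*Y - 1106*b = 0*(-34) - 1106*1162 = 0 - 1285172 = -1285172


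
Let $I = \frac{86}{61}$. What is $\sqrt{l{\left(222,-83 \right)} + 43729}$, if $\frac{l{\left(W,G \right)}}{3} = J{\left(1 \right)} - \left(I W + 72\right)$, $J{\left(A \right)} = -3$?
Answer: $\frac{2 \sqrt{39596137}}{61} \approx 206.31$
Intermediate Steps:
$I = \frac{86}{61}$ ($I = 86 \cdot \frac{1}{61} = \frac{86}{61} \approx 1.4098$)
$l{\left(W,G \right)} = -225 - \frac{258 W}{61}$ ($l{\left(W,G \right)} = 3 \left(-3 - \left(\frac{86 W}{61} + 72\right)\right) = 3 \left(-3 - \left(72 + \frac{86 W}{61}\right)\right) = 3 \left(-75 - \frac{86 W}{61}\right) = -225 - \frac{258 W}{61}$)
$\sqrt{l{\left(222,-83 \right)} + 43729} = \sqrt{\left(-225 - \frac{57276}{61}\right) + 43729} = \sqrt{- \frac{71001}{61} + 43729} = \sqrt{\frac{2596468}{61}} = \frac{2 \sqrt{39596137}}{61}$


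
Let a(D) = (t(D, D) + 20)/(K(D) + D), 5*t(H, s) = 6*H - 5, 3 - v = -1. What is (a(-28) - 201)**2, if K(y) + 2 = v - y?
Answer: 4338889/100 ≈ 43389.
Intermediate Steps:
v = 4 (v = 3 - 1*(-1) = 3 + 1 = 4)
K(y) = 2 - y (K(y) = -2 + (4 - y) = 2 - y)
t(H, s) = -1 + 6*H/5 (t(H, s) = (6*H - 5)/5 = (-5 + 6*H)/5 = -1 + 6*H/5)
a(D) = 19/2 + 3*D/5 (a(D) = ((-1 + 6*D/5) + 20)/((2 - D) + D) = (19 + 6*D/5)/2 = (19 + 6*D/5)*(1/2) = 19/2 + 3*D/5)
(a(-28) - 201)**2 = ((19/2 + (3/5)*(-28)) - 201)**2 = ((19/2 - 84/5) - 201)**2 = (-73/10 - 201)**2 = (-2083/10)**2 = 4338889/100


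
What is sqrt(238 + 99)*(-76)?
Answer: -76*sqrt(337) ≈ -1395.2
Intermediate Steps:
sqrt(238 + 99)*(-76) = sqrt(337)*(-76) = -76*sqrt(337)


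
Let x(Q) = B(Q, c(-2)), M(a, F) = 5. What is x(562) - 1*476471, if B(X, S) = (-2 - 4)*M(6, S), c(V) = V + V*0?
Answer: -476501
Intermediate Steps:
c(V) = V (c(V) = V + 0 = V)
B(X, S) = -30 (B(X, S) = (-2 - 4)*5 = -6*5 = -30)
x(Q) = -30
x(562) - 1*476471 = -30 - 1*476471 = -30 - 476471 = -476501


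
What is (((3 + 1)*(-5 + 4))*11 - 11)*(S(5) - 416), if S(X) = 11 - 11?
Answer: 22880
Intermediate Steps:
S(X) = 0
(((3 + 1)*(-5 + 4))*11 - 11)*(S(5) - 416) = (((3 + 1)*(-5 + 4))*11 - 11)*(0 - 416) = ((4*(-1))*11 - 11)*(-416) = (-4*11 - 11)*(-416) = (-44 - 11)*(-416) = -55*(-416) = 22880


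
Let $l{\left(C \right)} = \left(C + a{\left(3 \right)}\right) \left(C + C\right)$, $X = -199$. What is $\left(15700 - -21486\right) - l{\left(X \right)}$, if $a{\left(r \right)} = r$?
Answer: $-40822$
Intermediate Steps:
$l{\left(C \right)} = 2 C \left(3 + C\right)$ ($l{\left(C \right)} = \left(C + 3\right) \left(C + C\right) = \left(3 + C\right) 2 C = 2 C \left(3 + C\right)$)
$\left(15700 - -21486\right) - l{\left(X \right)} = \left(15700 - -21486\right) - 2 \left(-199\right) \left(3 - 199\right) = \left(15700 + 21486\right) - 2 \left(-199\right) \left(-196\right) = 37186 - 78008 = -40822$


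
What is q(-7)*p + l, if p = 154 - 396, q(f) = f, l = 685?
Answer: 2379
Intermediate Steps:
p = -242
q(-7)*p + l = -7*(-242) + 685 = 1694 + 685 = 2379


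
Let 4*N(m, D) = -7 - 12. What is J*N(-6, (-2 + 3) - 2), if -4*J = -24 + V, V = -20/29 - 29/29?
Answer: -14155/464 ≈ -30.506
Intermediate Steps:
N(m, D) = -19/4 (N(m, D) = (-7 - 12)/4 = (1/4)*(-19) = -19/4)
V = -49/29 (V = -20*1/29 - 29*1/29 = -20/29 - 1 = -49/29 ≈ -1.6897)
J = 745/116 (J = -(-24 - 49/29)/4 = -1/4*(-745/29) = 745/116 ≈ 6.4224)
J*N(-6, (-2 + 3) - 2) = (745/116)*(-19/4) = -14155/464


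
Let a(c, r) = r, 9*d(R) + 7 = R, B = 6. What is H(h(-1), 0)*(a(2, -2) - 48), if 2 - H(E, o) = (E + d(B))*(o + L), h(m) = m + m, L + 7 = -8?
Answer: 4450/3 ≈ 1483.3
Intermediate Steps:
d(R) = -7/9 + R/9
L = -15 (L = -7 - 8 = -15)
h(m) = 2*m
H(E, o) = 2 - (-15 + o)*(-1/9 + E) (H(E, o) = 2 - (E + (-7/9 + (1/9)*6))*(o - 15) = 2 - (E + (-7/9 + 2/3))*(-15 + o) = 2 - (E - 1/9)*(-15 + o) = 2 - (-1/9 + E)*(-15 + o) = 2 - (-15 + o)*(-1/9 + E))
H(h(-1), 0)*(a(2, -2) - 48) = (1/3 + 15*(2*(-1)) + (1/9)*0 - 1*2*(-1)*0)*(-2 - 48) = (1/3 + 15*(-2) + 0 - 1*(-2)*0)*(-50) = (1/3 - 30 + 0 + 0)*(-50) = -89/3*(-50) = 4450/3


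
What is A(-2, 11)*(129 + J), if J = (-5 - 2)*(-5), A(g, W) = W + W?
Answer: 3608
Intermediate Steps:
A(g, W) = 2*W
J = 35 (J = -7*(-5) = 35)
A(-2, 11)*(129 + J) = (2*11)*(129 + 35) = 22*164 = 3608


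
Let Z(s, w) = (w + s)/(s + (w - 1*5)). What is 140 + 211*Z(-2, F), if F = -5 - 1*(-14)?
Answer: 1757/2 ≈ 878.50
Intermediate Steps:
F = 9 (F = -5 + 14 = 9)
Z(s, w) = (s + w)/(-5 + s + w) (Z(s, w) = (s + w)/(s + (w - 5)) = (s + w)/(s + (-5 + w)) = (s + w)/(-5 + s + w))
140 + 211*Z(-2, F) = 140 + 211*((-2 + 9)/(-5 - 2 + 9)) = 140 + 211*(7/2) = 140 + 1477/2 = 1757/2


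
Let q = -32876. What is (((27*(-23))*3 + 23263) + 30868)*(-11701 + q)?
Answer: -2329950636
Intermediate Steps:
(((27*(-23))*3 + 23263) + 30868)*(-11701 + q) = (((27*(-23))*3 + 23263) + 30868)*(-11701 - 32876) = ((-621*3 + 23263) + 30868)*(-44577) = ((-1863 + 23263) + 30868)*(-44577) = (21400 + 30868)*(-44577) = 52268*(-44577) = -2329950636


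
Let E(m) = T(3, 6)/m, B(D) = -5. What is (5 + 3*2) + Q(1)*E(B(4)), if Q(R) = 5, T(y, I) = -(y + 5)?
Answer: 19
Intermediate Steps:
T(y, I) = -5 - y (T(y, I) = -(5 + y) = -5 - y)
E(m) = -8/m (E(m) = (-5 - 1*3)/m = (-5 - 3)/m = -8/m)
(5 + 3*2) + Q(1)*E(B(4)) = (5 + 3*2) + 5*(-8/(-5)) = (5 + 6) + 5*(-8*(-⅕)) = 11 + 5*(8/5) = 11 + 8 = 19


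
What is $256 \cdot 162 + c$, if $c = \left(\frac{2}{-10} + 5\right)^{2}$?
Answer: $\frac{1037376}{25} \approx 41495.0$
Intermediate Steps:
$c = \frac{576}{25}$ ($c = \left(2 \left(- \frac{1}{10}\right) + 5\right)^{2} = \left(- \frac{1}{5} + 5\right)^{2} = \left(\frac{24}{5}\right)^{2} = \frac{576}{25} \approx 23.04$)
$256 \cdot 162 + c = 256 \cdot 162 + \frac{576}{25} = 41472 + \frac{576}{25} = \frac{1037376}{25}$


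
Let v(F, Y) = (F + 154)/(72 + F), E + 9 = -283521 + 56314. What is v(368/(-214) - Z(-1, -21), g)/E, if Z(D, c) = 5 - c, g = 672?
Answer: -1689/134568676 ≈ -1.2551e-5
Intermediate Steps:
E = -227216 (E = -9 + (-283521 + 56314) = -9 - 227207 = -227216)
v(F, Y) = (154 + F)/(72 + F)
v(368/(-214) - Z(-1, -21), g)/E = ((154 + (368/(-214) - (5 - 1*(-21))))/(72 + (368/(-214) - (5 - 1*(-21)))))/(-227216) = ((154 + (368*(-1/214) - (5 + 21)))/(72 + (368*(-1/214) - (5 + 21))))*(-1/227216) = ((154 + (-184/107 - 1*26))/(72 + (-184/107 - 1*26)))*(-1/227216) = ((154 + (-184/107 - 26))/(72 + (-184/107 - 26)))*(-1/227216) = ((154 - 2966/107)/(72 - 2966/107))*(-1/227216) = ((13512/107)/(4738/107))*(-1/227216) = ((107/4738)*(13512/107))*(-1/227216) = (6756/2369)*(-1/227216) = -1689/134568676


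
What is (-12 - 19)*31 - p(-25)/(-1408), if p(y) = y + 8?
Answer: -1353105/1408 ≈ -961.01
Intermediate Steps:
p(y) = 8 + y
(-12 - 19)*31 - p(-25)/(-1408) = (-12 - 19)*31 - (8 - 25)/(-1408) = -31*31 - (-17)*(-1)/1408 = -961 - 1*17/1408 = -961 - 17/1408 = -1353105/1408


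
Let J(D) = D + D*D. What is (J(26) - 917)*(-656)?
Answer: 141040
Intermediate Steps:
J(D) = D + D²
(J(26) - 917)*(-656) = (26*(1 + 26) - 917)*(-656) = (26*27 - 917)*(-656) = (702 - 917)*(-656) = -215*(-656) = 141040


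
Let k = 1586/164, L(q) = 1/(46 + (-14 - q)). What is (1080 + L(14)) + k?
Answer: 402109/369 ≈ 1089.7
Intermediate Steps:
L(q) = 1/(32 - q)
k = 793/82 (k = 1586*(1/164) = 793/82 ≈ 9.6707)
(1080 + L(14)) + k = (1080 - 1/(-32 + 14)) + 793/82 = (1080 - 1/(-18)) + 793/82 = (1080 - 1*(-1/18)) + 793/82 = (1080 + 1/18) + 793/82 = 19441/18 + 793/82 = 402109/369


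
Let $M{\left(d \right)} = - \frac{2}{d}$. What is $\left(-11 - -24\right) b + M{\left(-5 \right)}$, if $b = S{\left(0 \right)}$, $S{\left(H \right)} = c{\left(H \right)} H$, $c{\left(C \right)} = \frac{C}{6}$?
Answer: $\frac{2}{5} \approx 0.4$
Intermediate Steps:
$c{\left(C \right)} = \frac{C}{6}$ ($c{\left(C \right)} = C \frac{1}{6} = \frac{C}{6}$)
$S{\left(H \right)} = \frac{H^{2}}{6}$ ($S{\left(H \right)} = \frac{H}{6} H = \frac{H^{2}}{6}$)
$b = 0$ ($b = \frac{0^{2}}{6} = \frac{1}{6} \cdot 0 = 0$)
$\left(-11 - -24\right) b + M{\left(-5 \right)} = \left(-11 - -24\right) 0 - \frac{2}{-5} = \left(-11 + 24\right) 0 - - \frac{2}{5} = 13 \cdot 0 + \frac{2}{5} = 0 + \frac{2}{5} = \frac{2}{5}$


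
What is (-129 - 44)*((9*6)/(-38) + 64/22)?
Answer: -53803/209 ≈ -257.43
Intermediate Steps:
(-129 - 44)*((9*6)/(-38) + 64/22) = -173*(54*(-1/38) + 64*(1/22)) = -173*(-27/19 + 32/11) = -173*311/209 = -53803/209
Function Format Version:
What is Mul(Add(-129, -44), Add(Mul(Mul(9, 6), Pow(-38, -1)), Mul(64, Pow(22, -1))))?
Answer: Rational(-53803, 209) ≈ -257.43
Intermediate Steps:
Mul(Add(-129, -44), Add(Mul(Mul(9, 6), Pow(-38, -1)), Mul(64, Pow(22, -1)))) = Mul(-173, Add(Mul(54, Rational(-1, 38)), Mul(64, Rational(1, 22)))) = Mul(-173, Add(Rational(-27, 19), Rational(32, 11))) = Mul(-173, Rational(311, 209)) = Rational(-53803, 209)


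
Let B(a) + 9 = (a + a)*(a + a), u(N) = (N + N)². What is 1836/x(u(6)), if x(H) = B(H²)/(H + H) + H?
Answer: 58752/191107583 ≈ 0.00030743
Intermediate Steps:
u(N) = 4*N² (u(N) = (2*N)² = 4*N²)
B(a) = -9 + 4*a² (B(a) = -9 + (a + a)*(a + a) = -9 + (2*a)*(2*a) = -9 + 4*a²)
x(H) = H + (-9 + 4*H⁴)/(2*H) (x(H) = (-9 + 4*(H²)²)/(H + H) + H = (-9 + 4*H⁴)/((2*H)) + H = (1/(2*H))*(-9 + 4*H⁴) + H = (-9 + 4*H⁴)/(2*H) + H = H + (-9 + 4*H⁴)/(2*H))
1836/x(u(6)) = 1836/(4*6² + 2*(4*6²)³ - 9/(2*(4*6²))) = 1836/(4*36 + 2*(4*36)³ - 9/(2*(4*36))) = 1836/(144 + 2*144³ - 9/2/144) = 1836/(144 + 2*2985984 - 9/2*1/144) = 1836/(144 + 5971968 - 1/32) = 1836/(191107583/32) = 1836*(32/191107583) = 58752/191107583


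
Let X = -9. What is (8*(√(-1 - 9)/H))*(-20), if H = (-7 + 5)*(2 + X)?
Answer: -80*I*√10/7 ≈ -36.14*I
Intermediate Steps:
H = 14 (H = (-7 + 5)*(2 - 9) = -2*(-7) = 14)
(8*(√(-1 - 9)/H))*(-20) = (8*(√(-1 - 9)/14))*(-20) = (8*(√(-10)*(1/14)))*(-20) = (8*((I*√10)*(1/14)))*(-20) = (8*(I*√10/14))*(-20) = (4*I*√10/7)*(-20) = -80*I*√10/7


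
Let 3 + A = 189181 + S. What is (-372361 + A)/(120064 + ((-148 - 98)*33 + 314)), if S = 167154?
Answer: -5343/37420 ≈ -0.14278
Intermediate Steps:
A = 356332 (A = -3 + (189181 + 167154) = -3 + 356335 = 356332)
(-372361 + A)/(120064 + ((-148 - 98)*33 + 314)) = (-372361 + 356332)/(120064 + ((-148 - 98)*33 + 314)) = -16029/(120064 + (-246*33 + 314)) = -16029/(120064 + (-8118 + 314)) = -16029/(120064 - 7804) = -16029/112260 = -16029*1/112260 = -5343/37420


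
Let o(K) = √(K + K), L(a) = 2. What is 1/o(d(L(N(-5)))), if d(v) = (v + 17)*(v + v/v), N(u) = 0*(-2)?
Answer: √114/114 ≈ 0.093659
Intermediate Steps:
N(u) = 0
d(v) = (1 + v)*(17 + v) (d(v) = (17 + v)*(v + 1) = (17 + v)*(1 + v) = (1 + v)*(17 + v))
o(K) = √2*√K (o(K) = √(2*K) = √2*√K)
1/o(d(L(N(-5)))) = 1/(√2*√(17 + 2² + 18*2)) = 1/(√2*√(17 + 4 + 36)) = 1/(√2*√57) = 1/(√114) = √114/114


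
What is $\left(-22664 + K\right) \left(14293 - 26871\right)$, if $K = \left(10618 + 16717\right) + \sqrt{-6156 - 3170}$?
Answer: $-58751838 - 12578 i \sqrt{9326} \approx -5.8752 \cdot 10^{7} - 1.2147 \cdot 10^{6} i$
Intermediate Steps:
$K = 27335 + i \sqrt{9326}$ ($K = 27335 + \sqrt{-9326} = 27335 + i \sqrt{9326} \approx 27335.0 + 96.571 i$)
$\left(-22664 + K\right) \left(14293 - 26871\right) = \left(-22664 + \left(27335 + i \sqrt{9326}\right)\right) \left(14293 - 26871\right) = \left(4671 + i \sqrt{9326}\right) \left(-12578\right) = -58751838 - 12578 i \sqrt{9326}$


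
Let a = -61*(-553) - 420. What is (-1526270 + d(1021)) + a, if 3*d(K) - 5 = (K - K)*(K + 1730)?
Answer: -4478866/3 ≈ -1.4930e+6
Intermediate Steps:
a = 33313 (a = 33733 - 420 = 33313)
d(K) = 5/3 (d(K) = 5/3 + ((K - K)*(K + 1730))/3 = 5/3 + (0*(1730 + K))/3 = 5/3 + (⅓)*0 = 5/3 + 0 = 5/3)
(-1526270 + d(1021)) + a = (-1526270 + 5/3) + 33313 = -4578805/3 + 33313 = -4478866/3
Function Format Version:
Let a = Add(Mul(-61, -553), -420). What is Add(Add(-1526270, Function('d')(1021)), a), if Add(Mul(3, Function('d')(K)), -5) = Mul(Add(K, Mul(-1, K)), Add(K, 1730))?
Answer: Rational(-4478866, 3) ≈ -1.4930e+6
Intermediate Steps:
a = 33313 (a = Add(33733, -420) = 33313)
Function('d')(K) = Rational(5, 3) (Function('d')(K) = Add(Rational(5, 3), Mul(Rational(1, 3), Mul(Add(K, Mul(-1, K)), Add(K, 1730)))) = Add(Rational(5, 3), Mul(Rational(1, 3), Mul(0, Add(1730, K)))) = Add(Rational(5, 3), Mul(Rational(1, 3), 0)) = Add(Rational(5, 3), 0) = Rational(5, 3))
Add(Add(-1526270, Function('d')(1021)), a) = Add(Add(-1526270, Rational(5, 3)), 33313) = Add(Rational(-4578805, 3), 33313) = Rational(-4478866, 3)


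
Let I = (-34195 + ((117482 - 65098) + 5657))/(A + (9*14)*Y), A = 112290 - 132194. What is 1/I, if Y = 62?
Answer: -6046/11923 ≈ -0.50709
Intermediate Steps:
A = -19904
I = -11923/6046 (I = (-34195 + ((117482 - 65098) + 5657))/(-19904 + (9*14)*62) = (-34195 + (52384 + 5657))/(-19904 + 126*62) = (-34195 + 58041)/(-19904 + 7812) = 23846/(-12092) = 23846*(-1/12092) = -11923/6046 ≈ -1.9720)
1/I = 1/(-11923/6046) = -6046/11923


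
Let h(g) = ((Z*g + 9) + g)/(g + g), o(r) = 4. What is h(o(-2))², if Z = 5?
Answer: 1089/64 ≈ 17.016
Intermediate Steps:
h(g) = (9 + 6*g)/(2*g) (h(g) = ((5*g + 9) + g)/(g + g) = ((9 + 5*g) + g)/((2*g)) = (9 + 6*g)*(1/(2*g)) = (9 + 6*g)/(2*g))
h(o(-2))² = (3 + (9/2)/4)² = (3 + (9/2)*(¼))² = (3 + 9/8)² = (33/8)² = 1089/64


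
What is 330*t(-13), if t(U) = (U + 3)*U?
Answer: 42900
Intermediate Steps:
t(U) = U*(3 + U) (t(U) = (3 + U)*U = U*(3 + U))
330*t(-13) = 330*(-13*(3 - 13)) = 330*(-13*(-10)) = 330*130 = 42900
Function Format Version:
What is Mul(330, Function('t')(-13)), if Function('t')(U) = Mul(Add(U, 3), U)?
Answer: 42900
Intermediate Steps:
Function('t')(U) = Mul(U, Add(3, U)) (Function('t')(U) = Mul(Add(3, U), U) = Mul(U, Add(3, U)))
Mul(330, Function('t')(-13)) = Mul(330, Mul(-13, Add(3, -13))) = Mul(330, Mul(-13, -10)) = Mul(330, 130) = 42900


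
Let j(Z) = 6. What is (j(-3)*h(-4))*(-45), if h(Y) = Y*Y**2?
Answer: 17280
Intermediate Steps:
h(Y) = Y**3
(j(-3)*h(-4))*(-45) = (6*(-4)**3)*(-45) = (6*(-64))*(-45) = -384*(-45) = 17280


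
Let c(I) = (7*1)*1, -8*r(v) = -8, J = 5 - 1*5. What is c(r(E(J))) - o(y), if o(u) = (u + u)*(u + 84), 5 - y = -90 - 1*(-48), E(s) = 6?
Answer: -12307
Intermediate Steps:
J = 0 (J = 5 - 5 = 0)
r(v) = 1 (r(v) = -⅛*(-8) = 1)
y = 47 (y = 5 - (-90 - 1*(-48)) = 5 - (-90 + 48) = 5 - 1*(-42) = 5 + 42 = 47)
o(u) = 2*u*(84 + u) (o(u) = (2*u)*(84 + u) = 2*u*(84 + u))
c(I) = 7 (c(I) = 7*1 = 7)
c(r(E(J))) - o(y) = 7 - 2*47*(84 + 47) = 7 - 2*47*131 = 7 - 1*12314 = 7 - 12314 = -12307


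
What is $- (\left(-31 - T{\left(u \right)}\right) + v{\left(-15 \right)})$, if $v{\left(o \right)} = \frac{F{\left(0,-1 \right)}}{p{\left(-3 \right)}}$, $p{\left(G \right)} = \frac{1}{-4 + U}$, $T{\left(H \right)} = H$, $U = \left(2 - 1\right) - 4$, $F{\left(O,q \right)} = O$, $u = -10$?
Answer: $21$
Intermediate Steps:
$U = -3$ ($U = 1 - 4 = -3$)
$p{\left(G \right)} = - \frac{1}{7}$ ($p{\left(G \right)} = \frac{1}{-4 - 3} = \frac{1}{-7} = - \frac{1}{7}$)
$v{\left(o \right)} = 0$ ($v{\left(o \right)} = \frac{0}{- \frac{1}{7}} = 0 \left(-7\right) = 0$)
$- (\left(-31 - T{\left(u \right)}\right) + v{\left(-15 \right)}) = - (\left(-31 - -10\right) + 0) = - (\left(-31 + 10\right) + 0) = - (-21 + 0) = \left(-1\right) \left(-21\right) = 21$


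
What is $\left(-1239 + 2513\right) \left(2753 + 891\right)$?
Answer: $4642456$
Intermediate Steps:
$\left(-1239 + 2513\right) \left(2753 + 891\right) = 1274 \cdot 3644 = 4642456$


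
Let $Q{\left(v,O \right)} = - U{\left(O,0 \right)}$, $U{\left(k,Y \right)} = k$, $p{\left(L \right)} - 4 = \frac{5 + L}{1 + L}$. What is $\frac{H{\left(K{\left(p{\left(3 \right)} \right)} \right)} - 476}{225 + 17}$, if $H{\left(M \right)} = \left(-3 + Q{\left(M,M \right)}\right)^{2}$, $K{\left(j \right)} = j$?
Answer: $- \frac{395}{242} \approx -1.6322$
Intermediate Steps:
$p{\left(L \right)} = 4 + \frac{5 + L}{1 + L}$
$Q{\left(v,O \right)} = - O$
$H{\left(M \right)} = \left(-3 - M\right)^{2}$
$\frac{H{\left(K{\left(p{\left(3 \right)} \right)} \right)} - 476}{225 + 17} = \frac{\left(3 + \frac{9 + 5 \cdot 3}{1 + 3}\right)^{2} - 476}{225 + 17} = \frac{\left(3 + \frac{9 + 15}{4}\right)^{2} - 476}{242} = \left(\left(3 + \frac{1}{4} \cdot 24\right)^{2} - 476\right) \frac{1}{242} = \left(\left(3 + 6\right)^{2} - 476\right) \frac{1}{242} = \left(9^{2} - 476\right) \frac{1}{242} = \left(81 - 476\right) \frac{1}{242} = \left(-395\right) \frac{1}{242} = - \frac{395}{242}$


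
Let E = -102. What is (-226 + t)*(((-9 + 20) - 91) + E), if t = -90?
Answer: 57512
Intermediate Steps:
(-226 + t)*(((-9 + 20) - 91) + E) = (-226 - 90)*(((-9 + 20) - 91) - 102) = -316*((11 - 91) - 102) = -316*(-80 - 102) = -316*(-182) = 57512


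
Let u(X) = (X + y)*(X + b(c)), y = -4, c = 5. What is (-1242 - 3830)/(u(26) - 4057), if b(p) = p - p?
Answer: 5072/3485 ≈ 1.4554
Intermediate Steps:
b(p) = 0
u(X) = X*(-4 + X) (u(X) = (X - 4)*(X + 0) = (-4 + X)*X = X*(-4 + X))
(-1242 - 3830)/(u(26) - 4057) = (-1242 - 3830)/(26*(-4 + 26) - 4057) = -5072/(26*22 - 4057) = -5072/(572 - 4057) = -5072/(-3485) = -5072*(-1/3485) = 5072/3485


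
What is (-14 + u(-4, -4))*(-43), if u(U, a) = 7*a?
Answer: 1806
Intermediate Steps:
(-14 + u(-4, -4))*(-43) = (-14 + 7*(-4))*(-43) = (-14 - 28)*(-43) = -42*(-43) = 1806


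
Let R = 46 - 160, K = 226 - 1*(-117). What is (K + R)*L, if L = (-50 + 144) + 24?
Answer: 27022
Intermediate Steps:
K = 343 (K = 226 + 117 = 343)
R = -114
L = 118 (L = 94 + 24 = 118)
(K + R)*L = (343 - 114)*118 = 229*118 = 27022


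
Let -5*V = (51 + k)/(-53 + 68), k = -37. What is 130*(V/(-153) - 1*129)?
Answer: -38486786/2295 ≈ -16770.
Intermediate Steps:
V = -14/75 (V = -(51 - 37)/(5*(-53 + 68)) = -14/(5*15) = -1/5*14/15 = -14/75 ≈ -0.18667)
130*(V/(-153) - 1*129) = 130*(-14/75/(-153) - 1*129) = 130*(-14/75*(-1/153) - 129) = 130*(14/11475 - 129) = 130*(-1480261/11475) = -38486786/2295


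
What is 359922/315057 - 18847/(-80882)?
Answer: 11683030161/8494146758 ≈ 1.3754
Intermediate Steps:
359922/315057 - 18847/(-80882) = 359922*(1/315057) - 18847*(-1/80882) = 119974/105019 + 18847/80882 = 11683030161/8494146758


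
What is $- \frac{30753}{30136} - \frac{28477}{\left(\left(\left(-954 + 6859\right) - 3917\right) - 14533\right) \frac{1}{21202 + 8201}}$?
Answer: $\frac{25232765189031}{378056120} \approx 66744.0$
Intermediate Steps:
$- \frac{30753}{30136} - \frac{28477}{\left(\left(\left(-954 + 6859\right) - 3917\right) - 14533\right) \frac{1}{21202 + 8201}} = \left(-30753\right) \frac{1}{30136} - \frac{28477}{\left(\left(5905 - 3917\right) - 14533\right) \frac{1}{29403}} = - \frac{30753}{30136} - \frac{28477}{\left(1988 - 14533\right) \frac{1}{29403}} = - \frac{30753}{30136} - \frac{28477}{\left(-12545\right) \frac{1}{29403}} = - \frac{30753}{30136} - \frac{28477}{- \frac{12545}{29403}} = - \frac{30753}{30136} - - \frac{837309231}{12545} = - \frac{30753}{30136} + \frac{837309231}{12545} = \frac{25232765189031}{378056120}$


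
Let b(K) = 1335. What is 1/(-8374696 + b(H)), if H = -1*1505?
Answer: -1/8373361 ≈ -1.1943e-7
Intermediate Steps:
H = -1505
1/(-8374696 + b(H)) = 1/(-8374696 + 1335) = 1/(-8373361) = -1/8373361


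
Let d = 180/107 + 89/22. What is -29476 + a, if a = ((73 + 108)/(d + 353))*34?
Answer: -24876374304/844445 ≈ -29459.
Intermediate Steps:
d = 13483/2354 (d = 180*(1/107) + 89*(1/22) = 180/107 + 89/22 = 13483/2354 ≈ 5.7277)
a = 14486516/844445 (a = ((73 + 108)/(13483/2354 + 353))*34 = (181/(844445/2354))*34 = (181*(2354/844445))*34 = (426074/844445)*34 = 14486516/844445 ≈ 17.155)
-29476 + a = -29476 + 14486516/844445 = -24876374304/844445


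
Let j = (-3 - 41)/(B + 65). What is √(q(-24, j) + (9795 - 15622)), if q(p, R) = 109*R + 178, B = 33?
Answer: 43*I*√151/7 ≈ 75.485*I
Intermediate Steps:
j = -22/49 (j = (-3 - 41)/(33 + 65) = -44/98 = -44*1/98 = -22/49 ≈ -0.44898)
q(p, R) = 178 + 109*R
√(q(-24, j) + (9795 - 15622)) = √((178 + 109*(-22/49)) + (9795 - 15622)) = √((178 - 2398/49) - 5827) = √(6324/49 - 5827) = √(-279199/49) = 43*I*√151/7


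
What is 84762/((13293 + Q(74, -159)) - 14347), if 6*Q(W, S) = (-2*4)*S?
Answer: -42381/421 ≈ -100.67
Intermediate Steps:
Q(W, S) = -4*S/3 (Q(W, S) = ((-2*4)*S)/6 = (-8*S)/6 = -4*S/3)
84762/((13293 + Q(74, -159)) - 14347) = 84762/((13293 - 4/3*(-159)) - 14347) = 84762/((13293 + 212) - 14347) = 84762/(13505 - 14347) = 84762/(-842) = 84762*(-1/842) = -42381/421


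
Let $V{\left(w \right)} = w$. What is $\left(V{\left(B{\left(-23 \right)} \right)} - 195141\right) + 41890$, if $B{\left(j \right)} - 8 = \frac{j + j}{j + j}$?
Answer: $-153242$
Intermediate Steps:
$B{\left(j \right)} = 9$ ($B{\left(j \right)} = 8 + \frac{j + j}{j + j} = 8 + \frac{2 j}{2 j} = 8 + 2 j \frac{1}{2 j} = 8 + 1 = 9$)
$\left(V{\left(B{\left(-23 \right)} \right)} - 195141\right) + 41890 = \left(9 - 195141\right) + 41890 = -195132 + 41890 = -153242$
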